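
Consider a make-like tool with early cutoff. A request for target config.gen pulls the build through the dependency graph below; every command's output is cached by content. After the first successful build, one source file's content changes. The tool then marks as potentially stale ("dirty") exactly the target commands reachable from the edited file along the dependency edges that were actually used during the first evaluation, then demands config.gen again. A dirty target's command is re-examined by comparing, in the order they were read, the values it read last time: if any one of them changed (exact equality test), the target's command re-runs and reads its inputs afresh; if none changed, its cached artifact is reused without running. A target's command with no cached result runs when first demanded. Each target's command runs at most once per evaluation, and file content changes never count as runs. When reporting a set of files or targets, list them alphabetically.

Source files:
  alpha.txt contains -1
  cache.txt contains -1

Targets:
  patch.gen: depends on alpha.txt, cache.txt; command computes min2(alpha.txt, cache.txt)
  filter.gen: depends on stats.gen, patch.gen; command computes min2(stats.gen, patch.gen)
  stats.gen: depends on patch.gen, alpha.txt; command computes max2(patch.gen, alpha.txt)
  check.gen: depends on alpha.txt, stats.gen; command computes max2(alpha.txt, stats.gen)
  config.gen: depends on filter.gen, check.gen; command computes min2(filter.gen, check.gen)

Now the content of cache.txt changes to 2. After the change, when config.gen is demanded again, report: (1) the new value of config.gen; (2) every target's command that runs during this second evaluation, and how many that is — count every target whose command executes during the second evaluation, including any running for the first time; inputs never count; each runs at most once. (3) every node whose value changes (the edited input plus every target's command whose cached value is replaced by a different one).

Demanding config.gen again yields -1.
1 target commands run: patch.gen.
The nodes whose values change: cache.txt.
Note the absorption at patch.gen: it re-runs yet its value is the same, leaving the output's value untouched.

First demand of the output computes:
  patch.gen = min2(-1, -1) = -1
  stats.gen = max2(-1, -1) = -1
  check.gen = max2(-1, -1) = -1
  filter.gen = min2(-1, -1) = -1
  config.gen = min2(-1, -1) = -1

After the edit, cleaning proceeds:
  patch.gen: a read changed (cache.txt -1->2) — executes, giving -1 — identical to its old value.
  stats.gen: dirty, but its reads are unchanged (patch.gen unchanged, alpha.txt unchanged); cached -1 stands.
  check.gen: dirty, but its reads are unchanged (alpha.txt unchanged, stats.gen unchanged); cached -1 stands.
  filter.gen: dirty, but its reads are unchanged (stats.gen unchanged, patch.gen unchanged); cached -1 stands.
  config.gen: dirty, but its reads are unchanged (filter.gen unchanged, check.gen unchanged); cached -1 stands.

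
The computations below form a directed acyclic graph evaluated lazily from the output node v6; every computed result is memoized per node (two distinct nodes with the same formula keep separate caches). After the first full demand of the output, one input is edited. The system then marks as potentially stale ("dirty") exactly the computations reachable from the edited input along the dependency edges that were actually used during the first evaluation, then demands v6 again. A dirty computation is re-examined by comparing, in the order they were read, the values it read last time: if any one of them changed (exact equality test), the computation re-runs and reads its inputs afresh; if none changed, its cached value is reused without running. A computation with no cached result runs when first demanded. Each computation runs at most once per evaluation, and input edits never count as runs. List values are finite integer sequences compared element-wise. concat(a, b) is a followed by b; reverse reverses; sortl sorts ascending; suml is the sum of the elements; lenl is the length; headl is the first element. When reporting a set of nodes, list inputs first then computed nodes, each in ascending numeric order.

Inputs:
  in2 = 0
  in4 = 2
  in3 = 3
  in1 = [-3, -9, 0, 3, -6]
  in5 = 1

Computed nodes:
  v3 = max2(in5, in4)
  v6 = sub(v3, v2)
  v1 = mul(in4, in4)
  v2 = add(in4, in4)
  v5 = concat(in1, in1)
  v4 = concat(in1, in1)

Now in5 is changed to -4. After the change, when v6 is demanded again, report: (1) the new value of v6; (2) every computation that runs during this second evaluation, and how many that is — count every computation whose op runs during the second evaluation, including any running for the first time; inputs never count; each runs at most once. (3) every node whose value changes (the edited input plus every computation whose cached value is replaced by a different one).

Demanding v6 again yields -2.
1 computations run: v3.
The nodes whose values change: in5.
Note the absorption at v3: it re-runs yet its value is the same, leaving the output's value untouched.

First demand of the output computes:
  v2 = add(2, 2) = 4
  v3 = max2(1, 2) = 2
  v6 = sub(2, 4) = -2

After the edit, cleaning proceeds:
  v3: a read changed (in5 1->-4) — executes, giving 2 — identical to its old value.
  v6: dirty, but its reads are unchanged (v3 unchanged, v2 unchanged); cached -2 stands.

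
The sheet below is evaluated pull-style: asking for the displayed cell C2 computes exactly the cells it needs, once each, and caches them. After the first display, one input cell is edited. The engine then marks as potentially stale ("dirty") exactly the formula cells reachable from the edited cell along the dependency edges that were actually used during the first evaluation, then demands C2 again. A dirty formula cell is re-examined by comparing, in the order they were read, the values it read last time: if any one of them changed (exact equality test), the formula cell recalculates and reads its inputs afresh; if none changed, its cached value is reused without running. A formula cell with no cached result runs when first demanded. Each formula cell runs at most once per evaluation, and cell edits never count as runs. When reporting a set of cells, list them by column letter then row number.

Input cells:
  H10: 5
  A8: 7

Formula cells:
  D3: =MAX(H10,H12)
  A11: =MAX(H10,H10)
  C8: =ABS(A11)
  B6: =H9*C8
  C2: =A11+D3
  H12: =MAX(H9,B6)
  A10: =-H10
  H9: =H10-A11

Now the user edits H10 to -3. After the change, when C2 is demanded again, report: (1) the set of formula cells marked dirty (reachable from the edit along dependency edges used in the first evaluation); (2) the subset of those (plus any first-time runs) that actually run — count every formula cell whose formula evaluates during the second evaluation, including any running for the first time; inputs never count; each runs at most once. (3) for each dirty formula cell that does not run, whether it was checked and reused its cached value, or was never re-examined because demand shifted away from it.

First demand of the output computes:
  A11 = MAX(5, 5) = 5
  C8 = ABS(5) = 5
  H9 = 5 - 5 = 0
  B6 = 0 * 5 = 0
  H12 = MAX(0, 0) = 0
  D3 = MAX(5, 0) = 5
  C2 = 5 + 5 = 10

After the edit, cleaning proceeds:
  A11: a read changed (H10 5->-3; H10 5->-3) — executes, giving -3.
  C8: a read changed (A11 5->-3) — executes, giving 3.
  H9: a read changed (H10 5->-3; A11 5->-3) — executes, giving 0 — identical to its old value.
  B6: a read changed (C8 5->3) — executes, giving 0 — identical to its old value.
  H12: dirty, but its reads are unchanged (H9 unchanged, B6 unchanged); cached 0 stands.
  D3: a read changed (H10 5->-3) — executes, giving 0.
  C2: a read changed (A11 5->-3; D3 5->0) — executes, giving -3.

Note where the cutoff bites: H12 is checked, finds nothing changed, and keeps its cache.

The edit dirties: A11, B6, C2, C8, D3, H9, H12.
6 formula cells run: A11, B6, C2, C8, D3, H9.
Cache hits after checking: H12.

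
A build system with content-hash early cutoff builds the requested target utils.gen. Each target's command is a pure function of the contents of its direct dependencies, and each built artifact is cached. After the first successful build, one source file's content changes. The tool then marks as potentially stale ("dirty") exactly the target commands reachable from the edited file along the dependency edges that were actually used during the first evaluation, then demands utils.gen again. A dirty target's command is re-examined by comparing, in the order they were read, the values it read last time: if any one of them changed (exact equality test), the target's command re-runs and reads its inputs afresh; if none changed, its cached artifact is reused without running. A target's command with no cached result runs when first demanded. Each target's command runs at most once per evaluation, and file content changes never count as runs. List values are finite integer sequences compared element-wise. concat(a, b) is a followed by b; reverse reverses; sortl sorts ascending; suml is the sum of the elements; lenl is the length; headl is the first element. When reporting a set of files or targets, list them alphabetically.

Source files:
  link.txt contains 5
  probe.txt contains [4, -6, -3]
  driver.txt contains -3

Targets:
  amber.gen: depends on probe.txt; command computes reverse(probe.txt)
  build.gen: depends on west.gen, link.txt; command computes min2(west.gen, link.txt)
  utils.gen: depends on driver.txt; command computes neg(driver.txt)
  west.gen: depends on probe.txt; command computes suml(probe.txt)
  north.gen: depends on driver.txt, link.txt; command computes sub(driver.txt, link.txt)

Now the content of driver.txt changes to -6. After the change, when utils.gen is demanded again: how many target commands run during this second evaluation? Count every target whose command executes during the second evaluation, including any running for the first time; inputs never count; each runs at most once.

Target commands that run: utils.gen — 1 in total.

First evaluation (everything demanded from the output):
  utils.gen = neg(-3) = 3

Propagation after the edit:
  utils.gen: runs — driver.txt -3->-6; result 6.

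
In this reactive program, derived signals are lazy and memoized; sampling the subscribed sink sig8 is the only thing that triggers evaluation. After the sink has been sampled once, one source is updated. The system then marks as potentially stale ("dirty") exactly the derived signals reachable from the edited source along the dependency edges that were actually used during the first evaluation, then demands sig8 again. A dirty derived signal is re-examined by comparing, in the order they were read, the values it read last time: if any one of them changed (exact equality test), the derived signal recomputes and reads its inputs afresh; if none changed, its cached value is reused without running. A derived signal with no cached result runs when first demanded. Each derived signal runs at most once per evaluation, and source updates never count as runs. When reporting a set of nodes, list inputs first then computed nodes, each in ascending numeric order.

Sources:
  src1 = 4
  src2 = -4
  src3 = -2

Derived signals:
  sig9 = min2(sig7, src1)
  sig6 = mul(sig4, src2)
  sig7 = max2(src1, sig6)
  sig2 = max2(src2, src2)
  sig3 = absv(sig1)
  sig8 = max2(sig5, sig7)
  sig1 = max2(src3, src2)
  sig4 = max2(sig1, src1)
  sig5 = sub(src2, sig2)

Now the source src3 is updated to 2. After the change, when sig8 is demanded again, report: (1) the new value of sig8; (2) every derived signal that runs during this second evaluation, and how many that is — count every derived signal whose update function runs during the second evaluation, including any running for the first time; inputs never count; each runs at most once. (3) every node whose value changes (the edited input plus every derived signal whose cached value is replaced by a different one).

First demand of the output computes:
  sig1 = max2(-2, -4) = -2
  sig2 = max2(-4, -4) = -4
  sig4 = max2(-2, 4) = 4
  sig5 = sub(-4, -4) = 0
  sig6 = mul(4, -4) = -16
  sig7 = max2(4, -16) = 4
  sig8 = max2(0, 4) = 4

After the edit, cleaning proceeds:
  sig1: a read changed (src3 -2->2) — executes, giving 2.
  sig4: a read changed (sig1 -2->2) — executes, giving 4 — identical to its old value.
  sig6: dirty, but its reads are unchanged (sig4 unchanged, src2 unchanged); cached -16 stands.
  sig7: dirty, but its reads are unchanged (src1 unchanged, sig6 unchanged); cached 4 stands.
  sig8: dirty, but its reads are unchanged (sig5 unchanged, sig7 unchanged); cached 4 stands.

Note the absorption at sig4: it re-runs yet its value is the same, leaving the output's value untouched.

Demanding sig8 again yields 4.
2 derived signals run: sig1, sig4.
The nodes whose values change: src3, sig1.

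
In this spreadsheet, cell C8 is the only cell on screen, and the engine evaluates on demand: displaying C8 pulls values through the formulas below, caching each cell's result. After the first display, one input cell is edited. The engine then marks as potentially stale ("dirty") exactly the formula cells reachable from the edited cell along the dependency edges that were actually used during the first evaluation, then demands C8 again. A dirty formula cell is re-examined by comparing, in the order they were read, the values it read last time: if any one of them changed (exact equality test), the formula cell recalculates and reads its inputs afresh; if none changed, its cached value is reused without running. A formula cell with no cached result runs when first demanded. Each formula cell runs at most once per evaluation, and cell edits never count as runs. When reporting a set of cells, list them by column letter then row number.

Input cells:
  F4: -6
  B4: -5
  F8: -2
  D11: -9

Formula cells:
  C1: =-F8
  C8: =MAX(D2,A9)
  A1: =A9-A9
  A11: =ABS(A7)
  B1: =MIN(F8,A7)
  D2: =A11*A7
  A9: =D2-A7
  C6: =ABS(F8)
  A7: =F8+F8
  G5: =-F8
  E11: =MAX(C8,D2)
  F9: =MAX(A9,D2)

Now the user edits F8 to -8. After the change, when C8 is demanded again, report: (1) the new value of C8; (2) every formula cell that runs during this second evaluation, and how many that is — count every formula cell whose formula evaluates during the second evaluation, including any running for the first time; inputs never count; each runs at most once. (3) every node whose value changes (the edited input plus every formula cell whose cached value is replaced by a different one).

C8 now evaluates to -240.
Run set: A7, A9, A11, C8, D2 (5 run).
Changed values: A7, A9, A11, C8, D2, F8.

Initial pass — values computed on the first demand:
  A7 = -2 + -2 = -4
  A11 = ABS(-4) = 4
  D2 = 4 * -4 = -16
  A9 = -16 - -4 = -12
  C8 = MAX(-16, -12) = -12

Second demand — change propagation:
  A7: re-runs because F8 -2->-8; F8 -2->-8; new result -16.
  A11: re-runs because A7 -4->-16; new result 16.
  D2: re-runs because A11 4->16; A7 -4->-16; new result -256.
  A9: re-runs because D2 -16->-256; A7 -4->-16; new result -240.
  C8: re-runs because D2 -16->-256; A9 -12->-240; new result -240.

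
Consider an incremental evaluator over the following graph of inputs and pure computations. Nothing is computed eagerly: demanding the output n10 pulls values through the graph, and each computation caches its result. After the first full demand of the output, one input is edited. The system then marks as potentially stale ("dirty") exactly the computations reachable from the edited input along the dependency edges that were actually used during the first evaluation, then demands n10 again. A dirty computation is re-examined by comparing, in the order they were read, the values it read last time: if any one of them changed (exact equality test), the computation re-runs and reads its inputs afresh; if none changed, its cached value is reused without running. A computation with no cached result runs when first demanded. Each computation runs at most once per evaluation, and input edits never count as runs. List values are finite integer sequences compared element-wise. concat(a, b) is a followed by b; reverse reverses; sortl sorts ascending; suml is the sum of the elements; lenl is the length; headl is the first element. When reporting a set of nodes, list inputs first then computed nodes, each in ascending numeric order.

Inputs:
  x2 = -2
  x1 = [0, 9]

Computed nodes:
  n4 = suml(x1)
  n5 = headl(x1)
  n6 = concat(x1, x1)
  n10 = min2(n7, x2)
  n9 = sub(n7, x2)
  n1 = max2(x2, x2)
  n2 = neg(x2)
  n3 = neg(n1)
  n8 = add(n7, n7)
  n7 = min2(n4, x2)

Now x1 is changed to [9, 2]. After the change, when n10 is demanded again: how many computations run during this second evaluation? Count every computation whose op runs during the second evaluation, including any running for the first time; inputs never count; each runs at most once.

Run set: n4, n7 (2 run).
The important point: n7 recomputes to an identical value, and the output ends up unchanged.

Initial pass — values computed on the first demand:
  n4 = suml([0, 9]) = 9
  n7 = min2(9, -2) = -2
  n10 = min2(-2, -2) = -2

Second demand — change propagation:
  n4: re-runs because x1 [0, 9]->[9, 2]; new result 11.
  n7: re-runs because n4 9->11; new result -2 (unchanged).
  n10: re-examined; everything it read last time is the same (n7 unchanged, x2 unchanged) — cache -2 kept, no run.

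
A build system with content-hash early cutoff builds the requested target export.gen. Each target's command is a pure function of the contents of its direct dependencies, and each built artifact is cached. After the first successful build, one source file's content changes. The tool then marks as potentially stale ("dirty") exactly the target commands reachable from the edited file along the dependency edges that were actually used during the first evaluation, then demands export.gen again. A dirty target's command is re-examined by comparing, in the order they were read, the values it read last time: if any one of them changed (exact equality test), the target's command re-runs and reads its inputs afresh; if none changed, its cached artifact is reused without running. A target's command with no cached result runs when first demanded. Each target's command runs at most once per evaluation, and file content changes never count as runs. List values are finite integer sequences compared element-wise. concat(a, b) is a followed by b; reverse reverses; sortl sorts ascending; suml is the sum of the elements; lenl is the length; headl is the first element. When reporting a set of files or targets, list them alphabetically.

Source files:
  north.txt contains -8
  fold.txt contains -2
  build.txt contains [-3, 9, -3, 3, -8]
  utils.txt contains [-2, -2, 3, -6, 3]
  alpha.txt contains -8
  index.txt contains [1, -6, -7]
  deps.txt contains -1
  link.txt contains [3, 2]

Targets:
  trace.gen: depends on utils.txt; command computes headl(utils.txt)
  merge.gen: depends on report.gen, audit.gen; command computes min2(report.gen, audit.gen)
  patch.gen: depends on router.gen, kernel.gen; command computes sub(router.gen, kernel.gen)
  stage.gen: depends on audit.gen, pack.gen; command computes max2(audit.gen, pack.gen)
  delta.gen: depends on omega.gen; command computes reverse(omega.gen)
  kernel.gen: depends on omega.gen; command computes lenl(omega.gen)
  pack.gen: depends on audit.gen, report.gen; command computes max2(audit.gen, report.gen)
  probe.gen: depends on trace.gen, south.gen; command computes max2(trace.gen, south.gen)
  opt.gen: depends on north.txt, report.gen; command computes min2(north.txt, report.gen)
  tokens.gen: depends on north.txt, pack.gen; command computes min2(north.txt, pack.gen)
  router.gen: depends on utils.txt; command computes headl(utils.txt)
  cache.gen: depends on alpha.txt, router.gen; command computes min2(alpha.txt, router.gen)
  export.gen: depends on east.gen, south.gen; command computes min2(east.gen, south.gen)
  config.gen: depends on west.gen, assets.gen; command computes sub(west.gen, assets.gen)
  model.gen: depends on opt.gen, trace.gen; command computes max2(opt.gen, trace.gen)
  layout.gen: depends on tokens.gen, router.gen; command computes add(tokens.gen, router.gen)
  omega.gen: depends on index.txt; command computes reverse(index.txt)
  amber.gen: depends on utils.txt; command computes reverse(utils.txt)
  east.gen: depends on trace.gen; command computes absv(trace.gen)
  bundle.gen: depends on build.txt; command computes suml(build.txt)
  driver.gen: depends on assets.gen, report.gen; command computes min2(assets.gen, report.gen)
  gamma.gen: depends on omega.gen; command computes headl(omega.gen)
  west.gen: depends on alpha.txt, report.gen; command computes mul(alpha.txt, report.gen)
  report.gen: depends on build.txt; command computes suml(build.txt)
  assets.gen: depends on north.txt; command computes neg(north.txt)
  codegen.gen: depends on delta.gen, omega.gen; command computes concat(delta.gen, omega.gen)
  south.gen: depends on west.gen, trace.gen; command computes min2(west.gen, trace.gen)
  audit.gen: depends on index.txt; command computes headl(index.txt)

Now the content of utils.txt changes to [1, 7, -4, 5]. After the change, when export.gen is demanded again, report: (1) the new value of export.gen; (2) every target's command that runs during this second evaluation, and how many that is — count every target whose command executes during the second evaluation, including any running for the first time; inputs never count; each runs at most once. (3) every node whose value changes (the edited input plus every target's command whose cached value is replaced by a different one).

New value of export.gen: 1.
Target commands that run: east.gen, export.gen, south.gen, trace.gen — 4 in total.
Values that change: east.gen, export.gen, south.gen, trace.gen, utils.txt.

First evaluation (everything demanded from the output):
  report.gen = suml([-3, 9, -3, 3, -8]) = -2
  trace.gen = headl([-2, -2, 3, -6, 3]) = -2
  east.gen = absv(-2) = 2
  west.gen = mul(-8, -2) = 16
  south.gen = min2(16, -2) = -2
  export.gen = min2(2, -2) = -2

Propagation after the edit:
  trace.gen: runs — utils.txt [-2, -2, 3, -6, 3]->[1, 7, -4, 5]; result 1.
  east.gen: runs — trace.gen -2->1; result 1.
  south.gen: runs — trace.gen -2->1; result 1.
  export.gen: runs — east.gen 2->1; south.gen -2->1; result 1.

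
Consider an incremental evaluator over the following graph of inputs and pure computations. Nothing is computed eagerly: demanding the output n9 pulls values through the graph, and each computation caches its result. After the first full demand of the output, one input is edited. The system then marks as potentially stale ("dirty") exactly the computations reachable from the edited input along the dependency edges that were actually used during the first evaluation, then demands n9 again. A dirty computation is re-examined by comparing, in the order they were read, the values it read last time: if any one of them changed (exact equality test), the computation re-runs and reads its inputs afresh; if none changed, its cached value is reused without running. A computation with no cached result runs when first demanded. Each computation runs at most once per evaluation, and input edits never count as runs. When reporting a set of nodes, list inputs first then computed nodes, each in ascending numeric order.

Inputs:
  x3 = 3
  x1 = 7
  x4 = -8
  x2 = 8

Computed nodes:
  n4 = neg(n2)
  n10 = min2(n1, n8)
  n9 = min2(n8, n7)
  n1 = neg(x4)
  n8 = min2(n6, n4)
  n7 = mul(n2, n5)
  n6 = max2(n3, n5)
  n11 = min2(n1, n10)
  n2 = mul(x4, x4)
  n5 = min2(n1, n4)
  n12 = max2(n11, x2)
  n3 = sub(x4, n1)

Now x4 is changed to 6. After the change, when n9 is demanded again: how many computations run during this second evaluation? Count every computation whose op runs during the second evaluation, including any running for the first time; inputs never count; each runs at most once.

Run set: n1, n2, n3, n4, n5, n6, n7, n8, n9 (9 run).

Initial pass — values computed on the first demand:
  n1 = neg(-8) = 8
  n2 = mul(-8, -8) = 64
  n3 = sub(-8, 8) = -16
  n4 = neg(64) = -64
  n5 = min2(8, -64) = -64
  n6 = max2(-16, -64) = -16
  n7 = mul(64, -64) = -4096
  n8 = min2(-16, -64) = -64
  n9 = min2(-64, -4096) = -4096

Second demand — change propagation:
  n1: re-runs because x4 -8->6; new result -6.
  n2: re-runs because x4 -8->6; x4 -8->6; new result 36.
  n3: re-runs because x4 -8->6; n1 8->-6; new result 12.
  n4: re-runs because n2 64->36; new result -36.
  n5: re-runs because n1 8->-6; n4 -64->-36; new result -36.
  n6: re-runs because n3 -16->12; n5 -64->-36; new result 12.
  n7: re-runs because n2 64->36; n5 -64->-36; new result -1296.
  n8: re-runs because n6 -16->12; n4 -64->-36; new result -36.
  n9: re-runs because n8 -64->-36; n7 -4096->-1296; new result -1296.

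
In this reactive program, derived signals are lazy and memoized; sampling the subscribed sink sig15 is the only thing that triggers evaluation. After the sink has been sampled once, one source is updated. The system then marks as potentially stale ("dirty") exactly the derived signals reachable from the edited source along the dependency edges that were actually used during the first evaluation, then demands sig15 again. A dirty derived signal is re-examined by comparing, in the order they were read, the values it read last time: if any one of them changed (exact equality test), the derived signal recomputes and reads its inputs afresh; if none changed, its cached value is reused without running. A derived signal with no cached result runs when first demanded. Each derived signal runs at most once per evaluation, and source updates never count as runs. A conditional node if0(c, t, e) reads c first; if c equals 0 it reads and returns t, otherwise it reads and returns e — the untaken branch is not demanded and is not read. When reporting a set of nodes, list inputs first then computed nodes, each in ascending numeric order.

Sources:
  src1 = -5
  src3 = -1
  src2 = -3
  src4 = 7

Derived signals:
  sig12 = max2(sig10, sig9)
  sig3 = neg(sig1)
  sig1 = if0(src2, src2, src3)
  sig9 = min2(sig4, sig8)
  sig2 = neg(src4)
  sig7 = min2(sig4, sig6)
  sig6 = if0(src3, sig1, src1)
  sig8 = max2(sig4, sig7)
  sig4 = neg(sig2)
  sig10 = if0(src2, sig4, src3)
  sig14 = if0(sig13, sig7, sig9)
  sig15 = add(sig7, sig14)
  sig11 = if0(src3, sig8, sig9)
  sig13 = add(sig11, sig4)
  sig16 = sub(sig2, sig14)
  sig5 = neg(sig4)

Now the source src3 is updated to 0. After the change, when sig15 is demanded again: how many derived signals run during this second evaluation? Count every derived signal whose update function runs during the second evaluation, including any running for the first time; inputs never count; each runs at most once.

6 derived signals run: sig1, sig6, sig7, sig8, sig11, sig15.
Note the branch switch — sig1 had no cache and runs now for the first time.

First demand of the output computes:
  sig2 = neg(7) = -7
  sig4 = neg(-7) = 7
  sig6 = if0(src3=-1 -> else branch src1) = -5
  sig7 = min2(7, -5) = -5
  sig8 = max2(7, -5) = 7
  sig9 = min2(7, 7) = 7
  sig11 = if0(src3=-1 -> else branch sig9) = 7
  sig13 = add(7, 7) = 14
  sig14 = if0(sig13=14 -> else branch sig9) = 7
  sig15 = add(-5, 7) = 2

After the edit, cleaning proceeds:
  sig1: had never run; runs now, result 0.
  sig6: a read changed (src3 -1->0) — executes, giving 0.
  sig7: a read changed (sig6 -5->0) — executes, giving 0.
  sig8: a read changed (sig7 -5->0) — executes, giving 7 — identical to its old value.
  sig9: dirty, but its reads are unchanged (sig4 unchanged, sig8 unchanged); cached 7 stands.
  sig11: a read changed (src3 -1->0) — executes, giving 7 — identical to its old value.
  sig13: dirty, but its reads are unchanged (sig11 unchanged, sig4 unchanged); cached 14 stands.
  sig14: dirty, but its reads are unchanged (sig13 unchanged, sig9 unchanged); cached 7 stands.
  sig15: a read changed (sig7 -5->0) — executes, giving 7.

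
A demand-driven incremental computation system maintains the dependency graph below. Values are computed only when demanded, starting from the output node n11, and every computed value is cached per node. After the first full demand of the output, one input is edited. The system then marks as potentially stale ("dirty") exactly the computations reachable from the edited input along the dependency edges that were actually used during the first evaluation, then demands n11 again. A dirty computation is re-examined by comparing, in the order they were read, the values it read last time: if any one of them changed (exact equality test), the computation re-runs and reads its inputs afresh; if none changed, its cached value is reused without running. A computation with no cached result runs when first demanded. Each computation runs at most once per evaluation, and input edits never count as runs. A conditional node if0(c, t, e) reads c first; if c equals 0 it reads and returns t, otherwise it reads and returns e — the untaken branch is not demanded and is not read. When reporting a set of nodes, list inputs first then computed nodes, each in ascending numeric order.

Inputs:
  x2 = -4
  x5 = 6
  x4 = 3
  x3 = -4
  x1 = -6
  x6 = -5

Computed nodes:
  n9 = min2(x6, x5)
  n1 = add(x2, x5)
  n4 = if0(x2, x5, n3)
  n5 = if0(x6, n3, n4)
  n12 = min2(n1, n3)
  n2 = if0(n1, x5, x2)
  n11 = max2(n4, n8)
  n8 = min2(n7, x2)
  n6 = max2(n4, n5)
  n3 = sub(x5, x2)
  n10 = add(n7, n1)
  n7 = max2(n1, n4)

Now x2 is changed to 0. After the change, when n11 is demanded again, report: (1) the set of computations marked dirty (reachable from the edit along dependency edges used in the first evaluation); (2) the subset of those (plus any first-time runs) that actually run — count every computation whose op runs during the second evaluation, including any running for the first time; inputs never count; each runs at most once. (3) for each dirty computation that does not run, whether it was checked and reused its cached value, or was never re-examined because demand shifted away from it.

Marked dirty: n1, n3, n4, n7, n8, n11.
Computations that run: n1, n4, n7, n8, n11 — 5 in total.
Never re-examined (demand shifted away): n3.
Key observation: a condition flipped, so demand moved to the other branch — n3 is never re-examined.

First evaluation (everything demanded from the output):
  n1 = add(-4, 6) = 2
  n3 = sub(6, -4) = 10
  n4 = if0(x2=-4 -> else branch n3) = 10
  n7 = max2(2, 10) = 10
  n8 = min2(10, -4) = -4
  n11 = max2(10, -4) = 10

Propagation after the edit:
  n1: runs — x2 -4->0; result 6.
  n3: marked dirty but never re-examined — demand shifted away from it.
  n4: runs — x2 -4->0; result 6.
  n7: runs — n1 2->6; n4 10->6; result 6.
  n8: runs — n7 10->6; x2 -4->0; result 0.
  n11: runs — n4 10->6; n8 -4->0; result 6.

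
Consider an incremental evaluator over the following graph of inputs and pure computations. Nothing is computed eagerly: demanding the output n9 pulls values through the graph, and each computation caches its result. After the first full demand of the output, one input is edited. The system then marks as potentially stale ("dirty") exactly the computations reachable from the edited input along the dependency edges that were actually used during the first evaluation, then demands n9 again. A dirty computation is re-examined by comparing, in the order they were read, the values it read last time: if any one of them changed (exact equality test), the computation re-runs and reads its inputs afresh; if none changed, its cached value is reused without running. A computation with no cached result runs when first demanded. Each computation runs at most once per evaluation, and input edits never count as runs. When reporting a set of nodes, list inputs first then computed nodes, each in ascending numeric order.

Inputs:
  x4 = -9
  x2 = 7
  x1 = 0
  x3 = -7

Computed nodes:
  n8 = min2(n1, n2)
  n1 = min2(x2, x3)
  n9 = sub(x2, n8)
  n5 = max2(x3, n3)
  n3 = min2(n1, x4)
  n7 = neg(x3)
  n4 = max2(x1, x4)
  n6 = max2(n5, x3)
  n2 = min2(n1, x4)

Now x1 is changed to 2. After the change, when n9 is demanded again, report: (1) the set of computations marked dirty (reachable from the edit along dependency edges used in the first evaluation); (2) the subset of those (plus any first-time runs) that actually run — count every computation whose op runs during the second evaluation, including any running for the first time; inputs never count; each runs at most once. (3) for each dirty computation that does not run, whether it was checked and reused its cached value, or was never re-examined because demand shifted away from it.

Initial pass — values computed on the first demand:
  n1 = min2(7, -7) = -7
  n2 = min2(-7, -9) = -9
  n8 = min2(-7, -9) = -9
  n9 = sub(7, -9) = 16

Second demand — change propagation:
  no demanded computation ever read x1, so the edit dirties nothing and nothing runs.

The important point: nothing the output needs ever reads x1, so the edit is invisible to it.

Dirty set: none.
Run set: none (0 run).
All dirty computations ended up running.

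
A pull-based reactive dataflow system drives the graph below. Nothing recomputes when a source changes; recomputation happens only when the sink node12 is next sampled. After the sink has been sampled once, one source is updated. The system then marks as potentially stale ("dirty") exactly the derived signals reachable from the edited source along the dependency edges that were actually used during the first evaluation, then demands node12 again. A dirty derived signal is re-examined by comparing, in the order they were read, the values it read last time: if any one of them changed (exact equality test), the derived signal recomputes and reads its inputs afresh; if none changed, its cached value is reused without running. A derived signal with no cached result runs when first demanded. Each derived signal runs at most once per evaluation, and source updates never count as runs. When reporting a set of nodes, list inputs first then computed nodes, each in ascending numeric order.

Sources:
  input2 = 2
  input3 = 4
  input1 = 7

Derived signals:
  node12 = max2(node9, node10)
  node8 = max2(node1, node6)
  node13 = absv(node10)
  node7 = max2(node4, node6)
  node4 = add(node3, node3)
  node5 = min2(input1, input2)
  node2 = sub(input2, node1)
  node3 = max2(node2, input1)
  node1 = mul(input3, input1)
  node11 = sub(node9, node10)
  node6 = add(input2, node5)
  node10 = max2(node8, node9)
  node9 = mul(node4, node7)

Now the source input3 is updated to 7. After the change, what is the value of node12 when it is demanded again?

New value of node12: 196.
Key observation: the cutoff stops propagation at node4 — its inputs' values are unchanged, so it reuses its cache.

First evaluation (everything demanded from the output):
  node1 = mul(4, 7) = 28
  node2 = sub(2, 28) = -26
  node3 = max2(-26, 7) = 7
  node4 = add(7, 7) = 14
  node5 = min2(7, 2) = 2
  node6 = add(2, 2) = 4
  node7 = max2(14, 4) = 14
  node8 = max2(28, 4) = 28
  node9 = mul(14, 14) = 196
  node10 = max2(28, 196) = 196
  node12 = max2(196, 196) = 196

Propagation after the edit:
  node1: runs — input3 4->7; result 49.
  node2: runs — node1 28->49; result -47.
  node3: runs — node2 -26->-47; result 7 (same value as before).
  node4: checked — values it read are unchanged (node3 unchanged, node3 unchanged); reused cached 14 without running.
  node7: checked — values it read are unchanged (node4 unchanged, node6 unchanged); reused cached 14 without running.
  node8: runs — node1 28->49; result 49.
  node9: checked — values it read are unchanged (node4 unchanged, node7 unchanged); reused cached 196 without running.
  node10: runs — node8 28->49; result 196 (same value as before).
  node12: checked — values it read are unchanged (node9 unchanged, node10 unchanged); reused cached 196 without running.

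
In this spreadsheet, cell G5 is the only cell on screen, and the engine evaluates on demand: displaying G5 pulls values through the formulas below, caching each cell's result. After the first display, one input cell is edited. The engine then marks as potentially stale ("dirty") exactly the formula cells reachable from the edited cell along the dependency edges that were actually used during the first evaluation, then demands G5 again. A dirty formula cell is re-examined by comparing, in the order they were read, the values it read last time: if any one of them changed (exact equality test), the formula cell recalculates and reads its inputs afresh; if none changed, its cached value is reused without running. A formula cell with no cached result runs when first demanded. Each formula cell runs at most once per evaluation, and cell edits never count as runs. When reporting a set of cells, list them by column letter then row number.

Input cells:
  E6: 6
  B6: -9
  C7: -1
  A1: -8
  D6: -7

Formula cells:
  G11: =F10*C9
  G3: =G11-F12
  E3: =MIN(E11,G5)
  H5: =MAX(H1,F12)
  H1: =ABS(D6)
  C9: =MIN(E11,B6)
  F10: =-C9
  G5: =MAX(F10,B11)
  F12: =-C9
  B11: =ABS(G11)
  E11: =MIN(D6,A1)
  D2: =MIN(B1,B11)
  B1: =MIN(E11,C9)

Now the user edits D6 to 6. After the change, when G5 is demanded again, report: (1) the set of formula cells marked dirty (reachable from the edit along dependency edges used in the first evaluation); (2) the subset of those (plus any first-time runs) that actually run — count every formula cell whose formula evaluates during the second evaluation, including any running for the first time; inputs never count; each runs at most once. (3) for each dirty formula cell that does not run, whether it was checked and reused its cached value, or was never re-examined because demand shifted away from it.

Dirty set: B11, C9, E11, F10, G5, G11.
Run set: E11 (1 run).
Re-examined without running (cache reused): B11, C9, F10, G5, G11.
The important point: E11 recomputes to an identical value, and the output ends up unchanged.

Initial pass — values computed on the first demand:
  E11 = MIN(-7, -8) = -8
  C9 = MIN(-8, -9) = -9
  F10 = -(-9) = 9
  G11 = 9 * -9 = -81
  B11 = ABS(-81) = 81
  G5 = MAX(9, 81) = 81

Second demand — change propagation:
  E11: re-runs because D6 -7->6; new result -8 (unchanged).
  C9: re-examined; everything it read last time is the same (E11 unchanged, B6 unchanged) — cache -9 kept, no run.
  F10: re-examined; everything it read last time is the same (C9 unchanged) — cache 9 kept, no run.
  G11: re-examined; everything it read last time is the same (F10 unchanged, C9 unchanged) — cache -81 kept, no run.
  B11: re-examined; everything it read last time is the same (G11 unchanged) — cache 81 kept, no run.
  G5: re-examined; everything it read last time is the same (F10 unchanged, B11 unchanged) — cache 81 kept, no run.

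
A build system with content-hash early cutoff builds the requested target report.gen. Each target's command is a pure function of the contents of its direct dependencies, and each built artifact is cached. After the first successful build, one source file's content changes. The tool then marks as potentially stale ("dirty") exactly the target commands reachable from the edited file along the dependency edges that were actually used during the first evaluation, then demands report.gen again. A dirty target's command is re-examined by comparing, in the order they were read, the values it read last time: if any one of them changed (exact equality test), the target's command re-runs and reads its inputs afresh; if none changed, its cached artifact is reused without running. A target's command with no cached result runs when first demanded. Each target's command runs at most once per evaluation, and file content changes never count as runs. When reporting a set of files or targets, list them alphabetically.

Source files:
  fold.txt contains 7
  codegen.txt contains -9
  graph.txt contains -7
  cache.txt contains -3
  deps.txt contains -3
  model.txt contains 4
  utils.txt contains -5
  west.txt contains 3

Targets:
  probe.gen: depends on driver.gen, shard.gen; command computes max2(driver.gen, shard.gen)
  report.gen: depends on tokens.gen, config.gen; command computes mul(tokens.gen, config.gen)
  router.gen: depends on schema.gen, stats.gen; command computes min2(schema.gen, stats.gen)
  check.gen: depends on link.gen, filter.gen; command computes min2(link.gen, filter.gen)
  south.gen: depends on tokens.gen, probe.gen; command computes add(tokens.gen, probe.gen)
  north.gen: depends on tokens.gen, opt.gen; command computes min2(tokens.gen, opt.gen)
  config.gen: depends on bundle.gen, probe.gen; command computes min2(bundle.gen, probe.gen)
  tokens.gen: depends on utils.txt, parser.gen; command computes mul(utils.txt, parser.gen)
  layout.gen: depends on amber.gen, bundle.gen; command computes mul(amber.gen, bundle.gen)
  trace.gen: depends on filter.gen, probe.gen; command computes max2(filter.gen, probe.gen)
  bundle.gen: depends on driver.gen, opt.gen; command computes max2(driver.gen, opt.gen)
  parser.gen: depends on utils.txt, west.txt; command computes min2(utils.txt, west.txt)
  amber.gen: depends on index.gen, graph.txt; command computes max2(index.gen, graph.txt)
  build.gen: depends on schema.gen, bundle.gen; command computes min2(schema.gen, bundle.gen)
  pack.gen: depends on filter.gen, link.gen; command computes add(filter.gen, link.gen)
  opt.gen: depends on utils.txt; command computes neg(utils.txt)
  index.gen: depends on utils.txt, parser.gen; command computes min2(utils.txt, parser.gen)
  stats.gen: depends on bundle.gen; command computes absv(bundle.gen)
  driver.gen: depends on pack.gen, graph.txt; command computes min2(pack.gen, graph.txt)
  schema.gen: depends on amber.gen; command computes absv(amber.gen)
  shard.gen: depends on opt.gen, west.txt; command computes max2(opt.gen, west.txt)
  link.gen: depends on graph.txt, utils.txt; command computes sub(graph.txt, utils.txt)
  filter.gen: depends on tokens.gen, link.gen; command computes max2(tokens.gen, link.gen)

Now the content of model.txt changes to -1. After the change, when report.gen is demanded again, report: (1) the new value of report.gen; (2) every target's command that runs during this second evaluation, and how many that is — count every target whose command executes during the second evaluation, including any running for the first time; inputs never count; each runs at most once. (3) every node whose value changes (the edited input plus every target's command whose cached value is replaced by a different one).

New value of report.gen: 125.
Target commands that run: none — 0 in total.
Values that change: model.txt.
Key observation: model.txt is never demanded by the output, so the edit triggers no recomputation at all.

First evaluation (everything demanded from the output):
  link.gen = sub(-7, -5) = -2
  opt.gen = neg(-5) = 5
  parser.gen = min2(-5, 3) = -5
  shard.gen = max2(5, 3) = 5
  tokens.gen = mul(-5, -5) = 25
  filter.gen = max2(25, -2) = 25
  pack.gen = add(25, -2) = 23
  driver.gen = min2(23, -7) = -7
  bundle.gen = max2(-7, 5) = 5
  probe.gen = max2(-7, 5) = 5
  config.gen = min2(5, 5) = 5
  report.gen = mul(25, 5) = 125

Propagation after the edit:
  model.txt feeds no computation that the output demands — nothing is marked dirty and nothing runs.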